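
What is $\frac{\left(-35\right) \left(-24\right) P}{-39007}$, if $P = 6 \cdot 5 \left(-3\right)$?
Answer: $\frac{75600}{39007} \approx 1.9381$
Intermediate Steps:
$P = -90$ ($P = 30 \left(-3\right) = -90$)
$\frac{\left(-35\right) \left(-24\right) P}{-39007} = \frac{\left(-35\right) \left(-24\right) \left(-90\right)}{-39007} = 840 \left(-90\right) \left(- \frac{1}{39007}\right) = \left(-75600\right) \left(- \frac{1}{39007}\right) = \frac{75600}{39007}$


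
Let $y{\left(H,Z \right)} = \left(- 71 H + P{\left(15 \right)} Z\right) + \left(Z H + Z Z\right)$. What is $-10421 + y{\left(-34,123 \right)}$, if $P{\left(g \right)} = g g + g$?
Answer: $32460$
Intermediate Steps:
$P{\left(g \right)} = g + g^{2}$ ($P{\left(g \right)} = g^{2} + g = g + g^{2}$)
$y{\left(H,Z \right)} = Z^{2} - 71 H + 240 Z + H Z$ ($y{\left(H,Z \right)} = \left(- 71 H + 15 \left(1 + 15\right) Z\right) + \left(Z H + Z Z\right) = \left(- 71 H + 15 \cdot 16 Z\right) + \left(H Z + Z^{2}\right) = \left(- 71 H + 240 Z\right) + \left(Z^{2} + H Z\right) = Z^{2} - 71 H + 240 Z + H Z$)
$-10421 + y{\left(-34,123 \right)} = -10421 + \left(123^{2} - -2414 + 240 \cdot 123 - 4182\right) = -10421 + \left(15129 + 2414 + 29520 - 4182\right) = -10421 + 42881 = 32460$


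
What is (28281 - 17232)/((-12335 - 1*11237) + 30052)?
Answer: 3683/2160 ≈ 1.7051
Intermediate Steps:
(28281 - 17232)/((-12335 - 1*11237) + 30052) = 11049/((-12335 - 11237) + 30052) = 11049/(-23572 + 30052) = 11049/6480 = 11049*(1/6480) = 3683/2160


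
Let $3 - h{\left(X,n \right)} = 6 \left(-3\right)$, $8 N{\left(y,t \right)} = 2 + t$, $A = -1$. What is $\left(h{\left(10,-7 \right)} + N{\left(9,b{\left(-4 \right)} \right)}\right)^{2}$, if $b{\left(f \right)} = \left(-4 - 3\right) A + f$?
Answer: $\frac{29929}{64} \approx 467.64$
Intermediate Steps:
$b{\left(f \right)} = 7 + f$ ($b{\left(f \right)} = \left(-4 - 3\right) \left(-1\right) + f = \left(-7\right) \left(-1\right) + f = 7 + f$)
$N{\left(y,t \right)} = \frac{1}{4} + \frac{t}{8}$ ($N{\left(y,t \right)} = \frac{2 + t}{8} = \frac{1}{4} + \frac{t}{8}$)
$h{\left(X,n \right)} = 21$ ($h{\left(X,n \right)} = 3 - 6 \left(-3\right) = 3 - -18 = 3 + 18 = 21$)
$\left(h{\left(10,-7 \right)} + N{\left(9,b{\left(-4 \right)} \right)}\right)^{2} = \left(21 + \left(\frac{1}{4} + \frac{7 - 4}{8}\right)\right)^{2} = \left(21 + \left(\frac{1}{4} + \frac{1}{8} \cdot 3\right)\right)^{2} = \left(21 + \left(\frac{1}{4} + \frac{3}{8}\right)\right)^{2} = \left(21 + \frac{5}{8}\right)^{2} = \left(\frac{173}{8}\right)^{2} = \frac{29929}{64}$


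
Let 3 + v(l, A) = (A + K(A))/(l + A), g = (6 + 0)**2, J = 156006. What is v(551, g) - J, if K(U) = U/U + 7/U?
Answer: -3296780849/21132 ≈ -1.5601e+5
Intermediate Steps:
g = 36 (g = 6**2 = 36)
K(U) = 1 + 7/U
v(l, A) = -3 + (A + (7 + A)/A)/(A + l) (v(l, A) = -3 + (A + (7 + A)/A)/(l + A) = -3 + (A + (7 + A)/A)/(A + l))
v(551, g) - J = (7 + 36 - 1*36*(2*36 + 3*551))/(36*(36 + 551)) - 1*156006 = (1/36)*(7 + 36 - 1*36*(72 + 1653))/587 - 156006 = (1/36)*(1/587)*(7 + 36 - 1*36*1725) - 156006 = (1/36)*(1/587)*(7 + 36 - 62100) - 156006 = (1/36)*(1/587)*(-62057) - 156006 = -62057/21132 - 156006 = -3296780849/21132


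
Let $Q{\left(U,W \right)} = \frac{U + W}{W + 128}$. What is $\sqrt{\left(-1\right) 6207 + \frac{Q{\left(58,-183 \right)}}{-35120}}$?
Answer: $\frac{i \sqrt{2315880486337}}{19316} \approx 78.785 i$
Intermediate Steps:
$Q{\left(U,W \right)} = \frac{U + W}{128 + W}$
$\sqrt{\left(-1\right) 6207 + \frac{Q{\left(58,-183 \right)}}{-35120}} = \sqrt{\left(-1\right) 6207 + \frac{\frac{1}{128 - 183} \left(58 - 183\right)}{-35120}} = \sqrt{-6207 + \frac{1}{-55} \left(-125\right) \left(- \frac{1}{35120}\right)} = \sqrt{-6207 + \left(- \frac{1}{55}\right) \left(-125\right) \left(- \frac{1}{35120}\right)} = \sqrt{-6207 + \frac{25}{11} \left(- \frac{1}{35120}\right)} = \sqrt{-6207 - \frac{5}{77264}} = \sqrt{- \frac{479577653}{77264}} = \frac{i \sqrt{2315880486337}}{19316}$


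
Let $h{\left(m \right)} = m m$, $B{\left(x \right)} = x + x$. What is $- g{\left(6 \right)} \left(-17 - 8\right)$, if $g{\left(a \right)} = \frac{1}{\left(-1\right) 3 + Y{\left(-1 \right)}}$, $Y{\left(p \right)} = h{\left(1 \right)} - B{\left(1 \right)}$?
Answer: $- \frac{25}{4} \approx -6.25$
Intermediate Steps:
$B{\left(x \right)} = 2 x$
$h{\left(m \right)} = m^{2}$
$Y{\left(p \right)} = -1$ ($Y{\left(p \right)} = 1^{2} - 2 \cdot 1 = 1 - 2 = -1$)
$g{\left(a \right)} = - \frac{1}{4}$ ($g{\left(a \right)} = \frac{1}{\left(-1\right) 3 - 1} = \frac{1}{-3 - 1} = \frac{1}{-4} = - \frac{1}{4}$)
$- g{\left(6 \right)} \left(-17 - 8\right) = \left(-1\right) \left(- \frac{1}{4}\right) \left(-17 - 8\right) = \frac{1}{4} \left(-25\right) = - \frac{25}{4}$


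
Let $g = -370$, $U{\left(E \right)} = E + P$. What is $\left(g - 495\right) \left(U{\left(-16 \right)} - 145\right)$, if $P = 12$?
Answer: $128885$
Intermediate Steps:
$U{\left(E \right)} = 12 + E$ ($U{\left(E \right)} = E + 12 = 12 + E$)
$\left(g - 495\right) \left(U{\left(-16 \right)} - 145\right) = \left(-370 - 495\right) \left(\left(12 - 16\right) - 145\right) = - 865 \left(-4 - 145\right) = \left(-865\right) \left(-149\right) = 128885$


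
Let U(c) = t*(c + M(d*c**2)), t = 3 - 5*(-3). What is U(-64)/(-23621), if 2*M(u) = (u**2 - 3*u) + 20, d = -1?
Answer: -147132/23 ≈ -6397.0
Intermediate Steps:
M(u) = 10 + u**2/2 - 3*u/2 (M(u) = ((u**2 - 3*u) + 20)/2 = (20 + u**2 - 3*u)/2 = 10 + u**2/2 - 3*u/2)
t = 18 (t = 3 + 15 = 18)
U(c) = 180 + 9*c**4 + 18*c + 27*c**2 (U(c) = 18*(c + (10 + (-c**2)**2/2 - (-3)*c**2/2)) = 18*(c + (10 + c**4/2 + 3*c**2/2)) = 18*(10 + c + c**4/2 + 3*c**2/2) = 180 + 9*c**4 + 18*c + 27*c**2)
U(-64)/(-23621) = (180 + 9*(-64)**4 + 18*(-64) + 27*(-64)**2)/(-23621) = (180 + 9*16777216 - 1152 + 27*4096)*(-1/23621) = (180 + 150994944 - 1152 + 110592)*(-1/23621) = 151104564*(-1/23621) = -147132/23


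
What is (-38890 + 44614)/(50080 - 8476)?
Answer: 477/3467 ≈ 0.13758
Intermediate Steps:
(-38890 + 44614)/(50080 - 8476) = 5724/41604 = 5724*(1/41604) = 477/3467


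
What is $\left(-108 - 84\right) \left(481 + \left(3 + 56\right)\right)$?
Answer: $-103680$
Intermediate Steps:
$\left(-108 - 84\right) \left(481 + \left(3 + 56\right)\right) = - 192 \left(481 + 59\right) = \left(-192\right) 540 = -103680$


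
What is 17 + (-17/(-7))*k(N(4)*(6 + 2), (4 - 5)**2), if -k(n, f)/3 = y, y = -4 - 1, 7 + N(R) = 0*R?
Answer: 374/7 ≈ 53.429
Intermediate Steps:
N(R) = -7 (N(R) = -7 + 0*R = -7 + 0 = -7)
y = -5
k(n, f) = 15 (k(n, f) = -3*(-5) = 15)
17 + (-17/(-7))*k(N(4)*(6 + 2), (4 - 5)**2) = 17 - 17/(-7)*15 = 17 - 17*(-1/7)*15 = 17 + (17/7)*15 = 17 + 255/7 = 374/7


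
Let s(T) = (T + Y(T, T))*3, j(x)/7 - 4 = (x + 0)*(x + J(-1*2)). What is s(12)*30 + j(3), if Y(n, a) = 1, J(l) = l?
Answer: 1219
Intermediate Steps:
j(x) = 28 + 7*x*(-2 + x) (j(x) = 28 + 7*((x + 0)*(x - 1*2)) = 28 + 7*(x*(x - 2)) = 28 + 7*(x*(-2 + x)) = 28 + 7*x*(-2 + x))
s(T) = 3 + 3*T (s(T) = (T + 1)*3 = (1 + T)*3 = 3 + 3*T)
s(12)*30 + j(3) = (3 + 3*12)*30 + (28 - 14*3 + 7*3**2) = (3 + 36)*30 + (28 - 42 + 7*9) = 39*30 + (28 - 42 + 63) = 1170 + 49 = 1219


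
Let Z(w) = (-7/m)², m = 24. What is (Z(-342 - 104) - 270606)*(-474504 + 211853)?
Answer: 40939150557557/576 ≈ 7.1075e+10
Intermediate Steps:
Z(w) = 49/576 (Z(w) = (-7/24)² = 49/576)
(Z(-342 - 104) - 270606)*(-474504 + 211853) = (49/576 - 270606)*(-474504 + 211853) = -155869007/576*(-262651) = 40939150557557/576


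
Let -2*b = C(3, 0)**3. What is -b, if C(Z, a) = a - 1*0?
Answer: 0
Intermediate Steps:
C(Z, a) = a (C(Z, a) = a + 0 = a)
b = 0 (b = -1/2*0**3 = -1/2*0 = 0)
-b = -1*0 = 0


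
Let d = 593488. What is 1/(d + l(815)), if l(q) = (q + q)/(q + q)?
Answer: 1/593489 ≈ 1.6850e-6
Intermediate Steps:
l(q) = 1 (l(q) = (2*q)/((2*q)) = (2*q)*(1/(2*q)) = 1)
1/(d + l(815)) = 1/(593488 + 1) = 1/593489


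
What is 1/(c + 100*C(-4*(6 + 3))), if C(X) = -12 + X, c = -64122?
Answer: -1/68922 ≈ -1.4509e-5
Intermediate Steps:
1/(c + 100*C(-4*(6 + 3))) = 1/(-64122 + 100*(-12 - 4*(6 + 3))) = 1/(-64122 + 100*(-12 - 4*9)) = 1/(-64122 + 100*(-12 - 36)) = 1/(-64122 + 100*(-48)) = 1/(-64122 - 4800) = 1/(-68922) = -1/68922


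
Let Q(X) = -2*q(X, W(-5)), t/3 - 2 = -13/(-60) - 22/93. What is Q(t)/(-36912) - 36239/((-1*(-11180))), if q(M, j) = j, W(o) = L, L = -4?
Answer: -83608963/25792260 ≈ -3.2416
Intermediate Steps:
t = 3683/620 (t = 6 + 3*(-13/(-60) - 22/93) = 6 + 3*(-13*(-1/60) - 22*1/93) = 6 + 3*(13/60 - 22/93) = 6 + 3*(-37/1860) = 6 - 37/620 = 3683/620 ≈ 5.9403)
W(o) = -4
Q(X) = 8 (Q(X) = -2*(-4) = 8)
Q(t)/(-36912) - 36239/((-1*(-11180))) = 8/(-36912) - 36239/((-1*(-11180))) = 8*(-1/36912) - 36239/11180 = -1/4614 - 36239*1/11180 = -1/4614 - 36239/11180 = -83608963/25792260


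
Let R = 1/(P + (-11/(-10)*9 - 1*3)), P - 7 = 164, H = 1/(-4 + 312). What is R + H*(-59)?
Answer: -101881/547932 ≈ -0.18594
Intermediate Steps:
H = 1/308 ≈ 0.0032468
P = 171 (P = 7 + 164 = 171)
R = 10/1779 (R = 1/(171 + (-11/(-10)*9 - 1*3)) = 1/(171 + (-11*(-1/10)*9 - 3)) = 1/(171 + ((11/10)*9 - 3)) = 1/(171 + (99/10 - 3)) = 1/(171 + 69/10) = 1/(1779/10) = 10/1779 ≈ 0.0056211)
R + H*(-59) = 10/1779 + (1/308)*(-59) = 10/1779 - 59/308 = -101881/547932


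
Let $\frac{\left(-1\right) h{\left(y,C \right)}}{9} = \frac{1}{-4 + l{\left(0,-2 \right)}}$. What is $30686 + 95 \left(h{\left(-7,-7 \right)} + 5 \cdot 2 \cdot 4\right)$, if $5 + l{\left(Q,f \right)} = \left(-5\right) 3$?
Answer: $\frac{276173}{8} \approx 34522.0$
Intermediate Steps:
$l{\left(Q,f \right)} = -20$ ($l{\left(Q,f \right)} = -5 - 15 = -20$)
$h{\left(y,C \right)} = \frac{3}{8}$ ($h{\left(y,C \right)} = - \frac{9}{-4 - 20} = - \frac{9}{-24} = \left(-9\right) \left(- \frac{1}{24}\right) = \frac{3}{8}$)
$30686 + 95 \left(h{\left(-7,-7 \right)} + 5 \cdot 2 \cdot 4\right) = 30686 + 95 \left(\frac{3}{8} + 5 \cdot 2 \cdot 4\right) = 30686 + 95 \left(\frac{3}{8} + 10 \cdot 4\right) = 30686 + 95 \left(\frac{3}{8} + 40\right) = 30686 + 95 \cdot \frac{323}{8} = 30686 + \frac{30685}{8} = \frac{276173}{8}$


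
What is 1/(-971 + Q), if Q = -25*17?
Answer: -1/1396 ≈ -0.00071633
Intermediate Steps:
Q = -425
1/(-971 + Q) = 1/(-971 - 425) = 1/(-1396) = -1/1396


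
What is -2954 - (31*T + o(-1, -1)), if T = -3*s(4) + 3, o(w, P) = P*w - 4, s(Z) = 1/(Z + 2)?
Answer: -6057/2 ≈ -3028.5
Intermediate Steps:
s(Z) = 1/(2 + Z)
o(w, P) = -4 + P*w
T = 5/2 (T = -3/(2 + 4) + 3 = -3/6 + 3 = -3*1/6 + 3 = -1/2 + 3 = 5/2 ≈ 2.5000)
-2954 - (31*T + o(-1, -1)) = -2954 - (31*(5/2) + (-4 - 1*(-1))) = -2954 - (155/2 + (-4 + 1)) = -2954 - (155/2 - 3) = -2954 - 1*149/2 = -2954 - 149/2 = -6057/2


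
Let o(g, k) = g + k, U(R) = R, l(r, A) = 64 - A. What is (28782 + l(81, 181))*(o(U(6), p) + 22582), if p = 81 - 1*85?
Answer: 647370360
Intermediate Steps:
p = -4 (p = 81 - 85 = -4)
(28782 + l(81, 181))*(o(U(6), p) + 22582) = (28782 + (64 - 1*181))*((6 - 4) + 22582) = (28782 + (64 - 181))*(2 + 22582) = (28782 - 117)*22584 = 28665*22584 = 647370360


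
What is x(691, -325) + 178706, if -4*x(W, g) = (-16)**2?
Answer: 178642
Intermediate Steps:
x(W, g) = -64 (x(W, g) = -1/4*(-16)**2 = -1/4*256 = -64)
x(691, -325) + 178706 = -64 + 178706 = 178642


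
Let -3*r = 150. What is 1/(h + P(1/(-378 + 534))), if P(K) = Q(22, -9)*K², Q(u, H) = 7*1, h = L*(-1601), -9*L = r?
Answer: -2704/24050577 ≈ -0.00011243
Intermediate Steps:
r = -50 (r = -⅓*150 = -50)
L = 50/9 (L = -⅑*(-50) = 50/9 ≈ 5.5556)
h = -80050/9 (h = (50/9)*(-1601) = -80050/9 ≈ -8894.4)
Q(u, H) = 7
P(K) = 7*K²
1/(h + P(1/(-378 + 534))) = 1/(-80050/9 + 7*(1/(-378 + 534))²) = 1/(-80050/9 + 7*(1/156)²) = 1/(-80050/9 + 7*(1/24336)) = 1/(-80050/9 + 7/24336) = 1/(-24050577/2704) = -2704/24050577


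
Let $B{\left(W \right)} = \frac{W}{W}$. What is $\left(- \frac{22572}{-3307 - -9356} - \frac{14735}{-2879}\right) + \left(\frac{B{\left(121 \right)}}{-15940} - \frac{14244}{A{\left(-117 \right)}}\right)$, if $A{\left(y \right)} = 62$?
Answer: $- \frac{1965108791569701}{8605483183940} \approx -228.36$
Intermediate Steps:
$B{\left(W \right)} = 1$
$\left(- \frac{22572}{-3307 - -9356} - \frac{14735}{-2879}\right) + \left(\frac{B{\left(121 \right)}}{-15940} - \frac{14244}{A{\left(-117 \right)}}\right) = \left(- \frac{22572}{-3307 - -9356} - \frac{14735}{-2879}\right) + \left(1 \frac{1}{-15940} - \frac{14244}{62}\right) = \left(- \frac{22572}{-3307 + 9356} - - \frac{14735}{2879}\right) + \left(1 \left(- \frac{1}{15940}\right) - \frac{7122}{31}\right) = \left(- \frac{22572}{6049} + \frac{14735}{2879}\right) - \frac{113524711}{494140} = \frac{24147227}{17415071} - \frac{113524711}{494140} = - \frac{1965108791569701}{8605483183940}$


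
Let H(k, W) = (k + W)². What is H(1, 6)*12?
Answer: 588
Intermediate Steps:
H(k, W) = (W + k)²
H(1, 6)*12 = (6 + 1)²*12 = 7²*12 = 49*12 = 588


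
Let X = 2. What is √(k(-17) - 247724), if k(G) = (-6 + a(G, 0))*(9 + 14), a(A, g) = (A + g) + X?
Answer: I*√248207 ≈ 498.2*I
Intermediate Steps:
a(A, g) = 2 + A + g (a(A, g) = (A + g) + 2 = 2 + A + g)
k(G) = -92 + 23*G (k(G) = (-6 + (2 + G + 0))*(9 + 14) = (-6 + (2 + G))*23 = (-4 + G)*23 = -92 + 23*G)
√(k(-17) - 247724) = √((-92 + 23*(-17)) - 247724) = √((-92 - 391) - 247724) = √(-483 - 247724) = √(-248207) = I*√248207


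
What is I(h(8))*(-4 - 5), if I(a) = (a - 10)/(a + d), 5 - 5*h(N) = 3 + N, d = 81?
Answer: 24/19 ≈ 1.2632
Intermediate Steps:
h(N) = ⅖ - N/5 (h(N) = 1 - (3 + N)/5 = 1 + (-⅗ - N/5) = ⅖ - N/5)
I(a) = (-10 + a)/(81 + a) (I(a) = (a - 10)/(a + 81) = (-10 + a)/(81 + a))
I(h(8))*(-4 - 5) = ((-10 + (⅖ - ⅕*8))/(81 + (⅖ - ⅕*8)))*(-4 - 5) = ((-10 + (⅖ - 8/5))/(81 + (⅖ - 8/5)))*(-9) = ((-10 - 6/5)/(81 - 6/5))*(-9) = (-56/5/(399/5))*(-9) = ((5/399)*(-56/5))*(-9) = -8/57*(-9) = 24/19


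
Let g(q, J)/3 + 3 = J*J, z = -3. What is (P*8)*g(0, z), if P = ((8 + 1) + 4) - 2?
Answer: 1584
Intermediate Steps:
P = 11 (P = (9 + 4) - 2 = 13 - 2 = 11)
g(q, J) = -9 + 3*J**2 (g(q, J) = -9 + 3*(J*J) = -9 + 3*J**2)
(P*8)*g(0, z) = (11*8)*(-9 + 3*(-3)**2) = 88*(-9 + 3*9) = 88*(-9 + 27) = 88*18 = 1584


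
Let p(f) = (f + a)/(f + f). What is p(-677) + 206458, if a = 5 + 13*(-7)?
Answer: 279544895/1354 ≈ 2.0646e+5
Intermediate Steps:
a = -86 (a = 5 - 91 = -86)
p(f) = (-86 + f)/(2*f) (p(f) = (f - 86)/(f + f) = (-86 + f)/((2*f)) = (-86 + f)*(1/(2*f)) = (-86 + f)/(2*f))
p(-677) + 206458 = (½)*(-86 - 677)/(-677) + 206458 = (½)*(-1/677)*(-763) + 206458 = 763/1354 + 206458 = 279544895/1354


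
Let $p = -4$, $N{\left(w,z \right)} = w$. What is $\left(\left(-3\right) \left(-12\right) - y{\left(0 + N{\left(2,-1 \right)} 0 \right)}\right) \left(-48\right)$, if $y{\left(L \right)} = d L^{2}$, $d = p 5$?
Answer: $-1728$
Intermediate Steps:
$d = -20$ ($d = \left(-4\right) 5 = -20$)
$y{\left(L \right)} = - 20 L^{2}$
$\left(\left(-3\right) \left(-12\right) - y{\left(0 + N{\left(2,-1 \right)} 0 \right)}\right) \left(-48\right) = \left(\left(-3\right) \left(-12\right) - - 20 \left(0 + 2 \cdot 0\right)^{2}\right) \left(-48\right) = \left(36 - - 20 \left(0 + 0\right)^{2}\right) \left(-48\right) = \left(36 - - 20 \cdot 0^{2}\right) \left(-48\right) = \left(36 - \left(-20\right) 0\right) \left(-48\right) = \left(36 - 0\right) \left(-48\right) = \left(36 + 0\right) \left(-48\right) = 36 \left(-48\right) = -1728$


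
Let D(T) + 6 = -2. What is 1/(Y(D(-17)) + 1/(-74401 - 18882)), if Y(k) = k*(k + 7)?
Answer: 93283/746263 ≈ 0.12500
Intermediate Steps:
D(T) = -8 (D(T) = -6 - 2 = -8)
Y(k) = k*(7 + k)
1/(Y(D(-17)) + 1/(-74401 - 18882)) = 1/(-8*(7 - 8) + 1/(-74401 - 18882)) = 1/(-8*(-1) + 1/(-93283)) = 1/(8 - 1/93283) = 1/(746263/93283) = 93283/746263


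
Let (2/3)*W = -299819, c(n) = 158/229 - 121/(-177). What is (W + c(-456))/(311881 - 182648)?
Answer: -36457579231/10476402378 ≈ -3.4800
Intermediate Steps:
c(n) = 55675/40533 (c(n) = 158*(1/229) - 121*(-1/177) = 158/229 + 121/177 = 55675/40533)
W = -899457/2 (W = (3/2)*(-299819) = -899457/2 ≈ -4.4973e+5)
(W + c(-456))/(311881 - 182648) = (-899457/2 + 55675/40533)/(311881 - 182648) = -36457579231/81066/129233 = -36457579231/81066*1/129233 = -36457579231/10476402378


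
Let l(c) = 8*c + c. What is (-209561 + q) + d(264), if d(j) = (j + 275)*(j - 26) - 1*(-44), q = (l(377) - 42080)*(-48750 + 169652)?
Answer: -4677416909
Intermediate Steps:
l(c) = 9*c
q = -4677335674 (q = (9*377 - 42080)*(-48750 + 169652) = (3393 - 42080)*120902 = -38687*120902 = -4677335674)
d(j) = 44 + (-26 + j)*(275 + j) (d(j) = (275 + j)*(-26 + j) + 44 = (-26 + j)*(275 + j) + 44 = 44 + (-26 + j)*(275 + j))
(-209561 + q) + d(264) = (-209561 - 4677335674) + (-7106 + 264² + 249*264) = -4677545235 + (-7106 + 69696 + 65736) = -4677545235 + 128326 = -4677416909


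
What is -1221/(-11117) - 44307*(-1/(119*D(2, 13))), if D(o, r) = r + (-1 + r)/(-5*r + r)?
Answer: 6427411581/219605218 ≈ 29.268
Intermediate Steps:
D(o, r) = r - (-1 + r)/(4*r) (D(o, r) = r + (-1 + r)/((-4*r)) = r + (-1 + r)*(-1/(4*r)) = r - (-1 + r)/(4*r))
-1221/(-11117) - 44307*(-1/(119*D(2, 13))) = -1221/(-11117) - 44307*(-1/(119*(-¼ + 13 + (¼)/13))) = -1221*(-1/11117) - 44307*(-1/(119*(-¼ + 13 + (¼)*(1/13)))) = 1221/11117 - 44307*(-1/(119*(-¼ + 13 + 1/52))) = 1221/11117 - 44307/((-119*166/13)) = 1221/11117 - 44307/(-19754/13) = 1221/11117 - 44307*(-13/19754) = 1221/11117 + 575991/19754 = 6427411581/219605218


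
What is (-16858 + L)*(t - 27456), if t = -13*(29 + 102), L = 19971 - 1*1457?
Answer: -48287304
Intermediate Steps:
L = 18514 (L = 19971 - 1457 = 18514)
t = -1703 (t = -13*131 = -1703)
(-16858 + L)*(t - 27456) = (-16858 + 18514)*(-1703 - 27456) = 1656*(-29159) = -48287304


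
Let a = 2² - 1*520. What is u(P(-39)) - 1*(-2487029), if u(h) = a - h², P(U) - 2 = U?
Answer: 2485144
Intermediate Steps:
P(U) = 2 + U
a = -516 (a = 4 - 520 = -516)
u(h) = -516 - h²
u(P(-39)) - 1*(-2487029) = (-516 - (2 - 39)²) - 1*(-2487029) = (-516 - 1*(-37)²) + 2487029 = (-516 - 1*1369) + 2487029 = (-516 - 1369) + 2487029 = -1885 + 2487029 = 2485144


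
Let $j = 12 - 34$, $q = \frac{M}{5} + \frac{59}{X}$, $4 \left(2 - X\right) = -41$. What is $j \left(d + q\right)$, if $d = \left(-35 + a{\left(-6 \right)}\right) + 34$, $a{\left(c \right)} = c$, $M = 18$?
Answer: $- \frac{7634}{245} \approx -31.159$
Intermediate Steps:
$X = \frac{49}{4}$ ($X = 2 - - \frac{41}{4} = 2 + \frac{41}{4} = \frac{49}{4} \approx 12.25$)
$d = -7$ ($d = \left(-35 - 6\right) + 34 = -41 + 34 = -7$)
$q = \frac{2062}{245}$ ($q = \frac{18}{5} + \frac{59}{\frac{49}{4}} = 18 \cdot \frac{1}{5} + 59 \cdot \frac{4}{49} = \frac{18}{5} + \frac{236}{49} = \frac{2062}{245} \approx 8.4163$)
$j = -22$
$j \left(d + q\right) = - 22 \left(-7 + \frac{2062}{245}\right) = \left(-22\right) \frac{347}{245} = - \frac{7634}{245}$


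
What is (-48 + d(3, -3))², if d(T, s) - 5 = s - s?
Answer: 1849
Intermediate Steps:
d(T, s) = 5 (d(T, s) = 5 + (s - s) = 5 + 0 = 5)
(-48 + d(3, -3))² = (-48 + 5)² = (-43)² = 1849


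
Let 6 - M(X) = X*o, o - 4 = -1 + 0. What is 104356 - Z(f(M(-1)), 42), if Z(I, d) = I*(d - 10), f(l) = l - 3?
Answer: 104164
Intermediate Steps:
o = 3 (o = 4 + (-1 + 0) = 4 - 1 = 3)
M(X) = 6 - 3*X (M(X) = 6 - X*3 = 6 - 3*X)
f(l) = -3 + l
Z(I, d) = I*(-10 + d)
104356 - Z(f(M(-1)), 42) = 104356 - (-3 + (6 - 3*(-1)))*(-10 + 42) = 104356 - (-3 + (6 + 3))*32 = 104356 - (-3 + 9)*32 = 104356 - 6*32 = 104356 - 1*192 = 104356 - 192 = 104164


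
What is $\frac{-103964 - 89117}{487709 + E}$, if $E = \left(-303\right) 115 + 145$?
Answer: $- \frac{193081}{453009} \approx -0.42622$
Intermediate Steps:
$E = -34700$ ($E = -34845 + 145 = -34700$)
$\frac{-103964 - 89117}{487709 + E} = \frac{-103964 - 89117}{487709 - 34700} = - \frac{193081}{453009}$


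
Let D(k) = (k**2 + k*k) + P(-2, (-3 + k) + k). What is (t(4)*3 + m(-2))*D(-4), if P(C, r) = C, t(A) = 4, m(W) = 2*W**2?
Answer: 600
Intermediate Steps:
D(k) = -2 + 2*k**2 (D(k) = (k**2 + k*k) - 2 = (k**2 + k**2) - 2 = 2*k**2 - 2 = -2 + 2*k**2)
(t(4)*3 + m(-2))*D(-4) = (4*3 + 2*(-2)**2)*(-2 + 2*(-4)**2) = (12 + 2*4)*(-2 + 2*16) = (12 + 8)*(-2 + 32) = 20*30 = 600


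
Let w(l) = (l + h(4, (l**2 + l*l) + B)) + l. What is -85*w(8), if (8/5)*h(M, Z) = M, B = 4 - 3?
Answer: -3145/2 ≈ -1572.5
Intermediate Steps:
B = 1
h(M, Z) = 5*M/8
w(l) = 5/2 + 2*l (w(l) = (l + (5/8)*4) + l = (l + 5/2) + l = (5/2 + l) + l = 5/2 + 2*l)
-85*w(8) = -85*(5/2 + 2*8) = -85*(5/2 + 16) = -85*37/2 = -3145/2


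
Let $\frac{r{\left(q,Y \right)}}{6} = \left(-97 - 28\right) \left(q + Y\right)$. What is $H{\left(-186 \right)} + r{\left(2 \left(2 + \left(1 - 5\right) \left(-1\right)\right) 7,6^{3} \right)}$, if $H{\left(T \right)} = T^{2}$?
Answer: $-190404$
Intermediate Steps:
$r{\left(q,Y \right)} = - 750 Y - 750 q$ ($r{\left(q,Y \right)} = 6 \left(-97 - 28\right) \left(q + Y\right) = 6 \left(- 125 \left(Y + q\right)\right) = 6 \left(- 125 Y - 125 q\right) = - 750 Y - 750 q$)
$H{\left(-186 \right)} + r{\left(2 \left(2 + \left(1 - 5\right) \left(-1\right)\right) 7,6^{3} \right)} = \left(-186\right)^{2} - \left(162000 + 750 \cdot 2 \left(2 + \left(1 - 5\right) \left(-1\right)\right) 7\right) = 34596 - \left(162000 + 750 \cdot 2 \left(2 + \left(1 - 5\right) \left(-1\right)\right) 7\right) = 34596 - \left(162000 + 750 \cdot 2 \left(2 - -4\right) 7\right) = 34596 - \left(162000 + 750 \cdot 2 \left(2 + 4\right) 7\right) = 34596 - \left(162000 + 750 \cdot 2 \cdot 6 \cdot 7\right) = 34596 - \left(162000 + 750 \cdot 12 \cdot 7\right) = 34596 - 225000 = -190404$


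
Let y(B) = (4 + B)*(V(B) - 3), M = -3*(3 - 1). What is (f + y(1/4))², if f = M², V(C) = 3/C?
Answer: 88209/16 ≈ 5513.1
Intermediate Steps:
M = -6 (M = -3*2 = -6)
y(B) = (-3 + 3/B)*(4 + B) (y(B) = (4 + B)*(3/B - 3) = (4 + B)*(-3 + 3/B) = (-3 + 3/B)*(4 + B))
f = 36 (f = (-6)² = 36)
(f + y(1/4))² = (36 + (-9 - 3/4 + 12/(1/4)))² = (36 + (-9 - 3*¼ + 12/(¼)))² = (36 + (-9 - ¾ + 12*4))² = (36 + (-9 - ¾ + 48))² = (36 + 153/4)² = (297/4)² = 88209/16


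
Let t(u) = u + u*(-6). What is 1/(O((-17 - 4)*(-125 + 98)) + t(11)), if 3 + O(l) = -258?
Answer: -1/316 ≈ -0.0031646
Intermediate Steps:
t(u) = -5*u (t(u) = u - 6*u = -5*u)
O(l) = -261 (O(l) = -3 - 258 = -261)
1/(O((-17 - 4)*(-125 + 98)) + t(11)) = 1/(-261 - 5*11) = 1/(-261 - 55) = 1/(-316) = -1/316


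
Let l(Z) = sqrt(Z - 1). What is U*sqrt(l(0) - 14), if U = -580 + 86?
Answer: -494*sqrt(-14 + I) ≈ -65.972 - 1849.6*I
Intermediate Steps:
l(Z) = sqrt(-1 + Z)
U = -494
U*sqrt(l(0) - 14) = -494*sqrt(sqrt(-1 + 0) - 14) = -494*sqrt(sqrt(-1) - 14) = -494*sqrt(I - 14) = -494*sqrt(-14 + I)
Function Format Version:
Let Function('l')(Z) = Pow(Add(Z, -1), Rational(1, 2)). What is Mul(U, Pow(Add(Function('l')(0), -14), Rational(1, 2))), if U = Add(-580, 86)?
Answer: Mul(-494, Pow(Add(-14, I), Rational(1, 2))) ≈ Add(-65.972, Mul(-1849.6, I))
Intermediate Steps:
Function('l')(Z) = Pow(Add(-1, Z), Rational(1, 2))
U = -494
Mul(U, Pow(Add(Function('l')(0), -14), Rational(1, 2))) = Mul(-494, Pow(Add(Pow(Add(-1, 0), Rational(1, 2)), -14), Rational(1, 2))) = Mul(-494, Pow(Add(Pow(-1, Rational(1, 2)), -14), Rational(1, 2))) = Mul(-494, Pow(Add(I, -14), Rational(1, 2))) = Mul(-494, Pow(Add(-14, I), Rational(1, 2)))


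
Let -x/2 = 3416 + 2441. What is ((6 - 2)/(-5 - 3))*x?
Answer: 5857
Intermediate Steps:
x = -11714 (x = -2*(3416 + 2441) = -2*5857 = -11714)
((6 - 2)/(-5 - 3))*x = ((6 - 2)/(-5 - 3))*(-11714) = (4/(-8))*(-11714) = (4*(-⅛))*(-11714) = -½*(-11714) = 5857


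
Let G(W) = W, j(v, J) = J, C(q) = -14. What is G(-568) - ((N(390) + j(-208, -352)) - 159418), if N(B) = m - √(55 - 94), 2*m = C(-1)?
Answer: 159209 + I*√39 ≈ 1.5921e+5 + 6.245*I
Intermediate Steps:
m = -7 (m = (½)*(-14) = -7)
N(B) = -7 - I*√39 (N(B) = -7 - √(55 - 94) = -7 - √(-39) = -7 - I*√39)
G(-568) - ((N(390) + j(-208, -352)) - 159418) = -568 - (((-7 - I*√39) - 352) - 159418) = -568 - ((-359 - I*√39) - 159418) = -568 - (-159777 - I*√39) = -568 + (159777 + I*√39) = 159209 + I*√39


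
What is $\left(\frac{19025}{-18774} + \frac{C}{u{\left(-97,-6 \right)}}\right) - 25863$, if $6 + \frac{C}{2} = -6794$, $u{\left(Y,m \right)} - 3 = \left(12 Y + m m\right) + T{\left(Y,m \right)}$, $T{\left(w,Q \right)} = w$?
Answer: $- \frac{296556209857}{11470914} \approx -25853.0$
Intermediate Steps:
$u{\left(Y,m \right)} = 3 + m^{2} + 13 Y$ ($u{\left(Y,m \right)} = 3 + \left(\left(12 Y + m m\right) + Y\right) = 3 + \left(\left(12 Y + m^{2}\right) + Y\right) = 3 + \left(\left(m^{2} + 12 Y\right) + Y\right) = 3 + \left(m^{2} + 13 Y\right) = 3 + m^{2} + 13 Y$)
$C = -13600$ ($C = -12 + 2 \left(-6794\right) = -12 - 13588 = -13600$)
$\left(\frac{19025}{-18774} + \frac{C}{u{\left(-97,-6 \right)}}\right) - 25863 = \left(\frac{19025}{-18774} - \frac{13600}{3 + \left(-6\right)^{2} + 13 \left(-97\right)}\right) - 25863 = \left(19025 \left(- \frac{1}{18774}\right) - \frac{13600}{3 + 36 - 1261}\right) - 25863 = \left(- \frac{19025}{18774} - \frac{13600}{-1222}\right) - 25863 = \left(- \frac{19025}{18774} - - \frac{6800}{611}\right) - 25863 = \left(- \frac{19025}{18774} + \frac{6800}{611}\right) - 25863 = \frac{116038925}{11470914} - 25863 = - \frac{296556209857}{11470914}$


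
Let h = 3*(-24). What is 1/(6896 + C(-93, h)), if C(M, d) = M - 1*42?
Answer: 1/6761 ≈ 0.00014791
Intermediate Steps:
h = -72
C(M, d) = -42 + M (C(M, d) = M - 42 = -42 + M)
1/(6896 + C(-93, h)) = 1/(6896 + (-42 - 93)) = 1/(6896 - 135) = 1/6761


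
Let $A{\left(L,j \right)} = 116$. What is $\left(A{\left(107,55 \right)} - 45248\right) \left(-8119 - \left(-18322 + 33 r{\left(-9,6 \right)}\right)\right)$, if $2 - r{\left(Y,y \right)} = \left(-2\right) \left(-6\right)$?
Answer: $-475375356$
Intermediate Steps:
$r{\left(Y,y \right)} = -10$ ($r{\left(Y,y \right)} = 2 - \left(-2\right) \left(-6\right) = 2 - 12 = -10$)
$\left(A{\left(107,55 \right)} - 45248\right) \left(-8119 - \left(-18322 + 33 r{\left(-9,6 \right)}\right)\right) = \left(116 - 45248\right) \left(-8119 + \left(18322 - 33 \left(-10\right)\right)\right) = - 45132 \left(-8119 + \left(18322 - -330\right)\right) = - 45132 \left(-8119 + \left(18322 + 330\right)\right) = - 45132 \left(-8119 + 18652\right) = \left(-45132\right) 10533 = -475375356$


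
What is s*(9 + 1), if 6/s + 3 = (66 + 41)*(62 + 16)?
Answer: 20/2781 ≈ 0.0071917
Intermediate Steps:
s = 2/2781 (s = 6/(-3 + (66 + 41)*(62 + 16)) = 6/(-3 + 107*78) = 6/(-3 + 8346) = 6/8343 = 6*(1/8343) = 2/2781 ≈ 0.00071917)
s*(9 + 1) = 2*(9 + 1)/2781 = (2/2781)*10 = 20/2781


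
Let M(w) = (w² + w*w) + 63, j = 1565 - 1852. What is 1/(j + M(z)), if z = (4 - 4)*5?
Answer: -1/224 ≈ -0.0044643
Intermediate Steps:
j = -287
z = 0 (z = 0*5 = 0)
M(w) = 63 + 2*w² (M(w) = (w² + w²) + 63 = 2*w² + 63 = 63 + 2*w²)
1/(j + M(z)) = 1/(-287 + (63 + 2*0²)) = 1/(-287 + (63 + 2*0)) = 1/(-287 + (63 + 0)) = 1/(-287 + 63) = 1/(-224) = -1/224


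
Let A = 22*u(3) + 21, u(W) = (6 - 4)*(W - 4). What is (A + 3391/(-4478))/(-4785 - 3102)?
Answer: 106385/35317986 ≈ 0.0030122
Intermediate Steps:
u(W) = -8 + 2*W (u(W) = 2*(-4 + W) = -8 + 2*W)
A = -23 (A = 22*(-8 + 2*3) + 21 = 22*(-8 + 6) + 21 = 22*(-2) + 21 = -44 + 21 = -23)
(A + 3391/(-4478))/(-4785 - 3102) = (-23 + 3391/(-4478))/(-4785 - 3102) = (-23 + 3391*(-1/4478))/(-7887) = (-23 - 3391/4478)*(-1/7887) = -106385/4478*(-1/7887) = 106385/35317986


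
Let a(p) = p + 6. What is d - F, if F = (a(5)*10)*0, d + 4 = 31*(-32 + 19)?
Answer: -407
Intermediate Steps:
a(p) = 6 + p
d = -407 (d = -4 + 31*(-32 + 19) = -4 + 31*(-13) = -4 - 403 = -407)
F = 0 (F = ((6 + 5)*10)*0 = (11*10)*0 = 110*0 = 0)
d - F = -407 - 1*0 = -407 + 0 = -407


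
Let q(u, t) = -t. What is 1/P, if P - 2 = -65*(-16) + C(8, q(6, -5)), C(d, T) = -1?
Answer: 1/1041 ≈ 0.00096061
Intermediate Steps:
P = 1041 (P = 2 + (-65*(-16) - 1) = 2 + (1040 - 1) = 2 + 1039 = 1041)
1/P = 1/1041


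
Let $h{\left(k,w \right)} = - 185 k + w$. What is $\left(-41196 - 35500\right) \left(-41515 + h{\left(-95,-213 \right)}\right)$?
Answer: $1852438488$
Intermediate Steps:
$h{\left(k,w \right)} = w - 185 k$
$\left(-41196 - 35500\right) \left(-41515 + h{\left(-95,-213 \right)}\right) = \left(-41196 - 35500\right) \left(-41515 - -17362\right) = - 76696 \left(-41515 + \left(-213 + 17575\right)\right) = - 76696 \left(-41515 + 17362\right) = \left(-76696\right) \left(-24153\right) = 1852438488$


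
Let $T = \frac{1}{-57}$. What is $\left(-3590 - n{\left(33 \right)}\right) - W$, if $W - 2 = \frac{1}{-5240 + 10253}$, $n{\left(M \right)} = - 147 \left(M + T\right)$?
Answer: $\frac{119670317}{95247} \approx 1256.4$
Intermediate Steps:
$T = - \frac{1}{57} \approx -0.017544$
$n{\left(M \right)} = \frac{49}{19} - 147 M$ ($n{\left(M \right)} = - 147 \left(M - \frac{1}{57}\right) = - 147 \left(- \frac{1}{57} + M\right) = \frac{49}{19} - 147 M$)
$W = \frac{10027}{5013}$ ($W = 2 + \frac{1}{-5240 + 10253} = 2 + \frac{1}{5013} = \frac{10027}{5013} \approx 2.0002$)
$\left(-3590 - n{\left(33 \right)}\right) - W = \left(-3590 - \left(\frac{49}{19} - 4851\right)\right) - \frac{10027}{5013} = \left(-3590 - - \frac{92120}{19}\right) - \frac{10027}{5013} = \left(-3590 + \frac{92120}{19}\right) - \frac{10027}{5013} = \frac{23910}{19} - \frac{10027}{5013} = \frac{119670317}{95247}$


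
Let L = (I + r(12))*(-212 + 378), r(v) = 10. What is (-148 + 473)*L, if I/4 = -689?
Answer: -148146700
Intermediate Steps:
I = -2756 (I = 4*(-689) = -2756)
L = -455836 (L = (-2756 + 10)*(-212 + 378) = -2746*166 = -455836)
(-148 + 473)*L = (-148 + 473)*(-455836) = 325*(-455836) = -148146700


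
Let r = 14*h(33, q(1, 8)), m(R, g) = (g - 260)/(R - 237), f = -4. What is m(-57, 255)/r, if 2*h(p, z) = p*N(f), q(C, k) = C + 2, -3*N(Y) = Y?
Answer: 5/90552 ≈ 5.5217e-5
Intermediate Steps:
N(Y) = -Y/3
q(C, k) = 2 + C
m(R, g) = (-260 + g)/(-237 + R)
h(p, z) = 2*p/3 (h(p, z) = (p*(-⅓*(-4)))/2 = (p*(4/3))/2 = (4*p/3)/2 = 2*p/3)
r = 308 (r = 14*((⅔)*33) = 14*22 = 308)
m(-57, 255)/r = ((-260 + 255)/(-237 - 57))/308 = (-5/(-294))*(1/308) = -1/294*(-5)*(1/308) = (5/294)*(1/308) = 5/90552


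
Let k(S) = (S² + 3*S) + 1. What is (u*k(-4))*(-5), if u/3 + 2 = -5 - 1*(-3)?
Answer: 300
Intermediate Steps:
u = -12 (u = -6 + 3*(-5 - 1*(-3)) = -6 + 3*(-5 + 3) = -6 + 3*(-2) = -6 - 6 = -12)
k(S) = 1 + S² + 3*S
(u*k(-4))*(-5) = -12*(1 + (-4)² + 3*(-4))*(-5) = -12*(1 + 16 - 12)*(-5) = -12*5*(-5) = -60*(-5) = 300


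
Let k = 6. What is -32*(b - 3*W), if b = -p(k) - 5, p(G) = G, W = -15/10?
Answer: 208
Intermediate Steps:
W = -3/2 (W = -15*⅒ = -3/2 ≈ -1.5000)
b = -11 (b = -1*6 - 5 = -6 - 5 = -11)
-32*(b - 3*W) = -32*(-11 - 3*(-3/2)) = -32*(-11 + 9/2) = -32*(-13/2) = 208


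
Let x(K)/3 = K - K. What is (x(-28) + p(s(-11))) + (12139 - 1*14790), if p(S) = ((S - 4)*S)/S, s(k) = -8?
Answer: -2663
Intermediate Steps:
p(S) = -4 + S (p(S) = ((-4 + S)*S)/S = (S*(-4 + S))/S = -4 + S)
x(K) = 0 (x(K) = 3*(K - K) = 3*0 = 0)
(x(-28) + p(s(-11))) + (12139 - 1*14790) = (0 + (-4 - 8)) + (12139 - 1*14790) = (0 - 12) + (12139 - 14790) = -12 - 2651 = -2663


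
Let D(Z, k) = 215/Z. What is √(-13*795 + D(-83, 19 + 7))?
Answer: 2*I*√17803915/83 ≈ 101.67*I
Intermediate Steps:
√(-13*795 + D(-83, 19 + 7)) = √(-13*795 + 215/(-83)) = √(-10335 + 215*(-1/83)) = √(-10335 - 215/83) = √(-858020/83) = 2*I*√17803915/83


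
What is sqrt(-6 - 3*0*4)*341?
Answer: 341*I*sqrt(6) ≈ 835.28*I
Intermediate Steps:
sqrt(-6 - 3*0*4)*341 = sqrt(-6 + 0*4)*341 = sqrt(-6 + 0)*341 = sqrt(-6)*341 = (I*sqrt(6))*341 = 341*I*sqrt(6)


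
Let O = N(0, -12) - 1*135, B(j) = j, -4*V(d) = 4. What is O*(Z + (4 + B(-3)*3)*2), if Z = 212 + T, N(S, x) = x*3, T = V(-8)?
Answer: -34371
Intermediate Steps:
V(d) = -1 (V(d) = -¼*4 = -1)
T = -1
N(S, x) = 3*x
Z = 211 (Z = 212 - 1 = 211)
O = -171 (O = 3*(-12) - 1*135 = -36 - 135 = -171)
O*(Z + (4 + B(-3)*3)*2) = -171*(211 + (4 - 3*3)*2) = -171*(211 + (4 - 9)*2) = -171*(211 - 5*2) = -171*(211 - 10) = -171*201 = -34371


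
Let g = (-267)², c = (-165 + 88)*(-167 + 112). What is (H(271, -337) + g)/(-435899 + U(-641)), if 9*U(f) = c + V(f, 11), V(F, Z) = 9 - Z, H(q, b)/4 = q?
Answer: -217119/1306286 ≈ -0.16621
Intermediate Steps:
c = 4235 (c = -77*(-55) = 4235)
H(q, b) = 4*q
U(f) = 1411/3 (U(f) = (4235 + (9 - 1*11))/9 = (4235 + (9 - 11))/9 = (4235 - 2)/9 = (⅑)*4233 = 1411/3)
g = 71289
(H(271, -337) + g)/(-435899 + U(-641)) = (4*271 + 71289)/(-435899 + 1411/3) = (1084 + 71289)/(-1306286/3) = 72373*(-3/1306286) = -217119/1306286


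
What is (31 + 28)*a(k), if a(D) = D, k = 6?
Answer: 354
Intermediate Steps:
(31 + 28)*a(k) = (31 + 28)*6 = 59*6 = 354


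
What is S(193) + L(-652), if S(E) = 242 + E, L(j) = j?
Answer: -217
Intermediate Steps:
S(193) + L(-652) = (242 + 193) - 652 = 435 - 652 = -217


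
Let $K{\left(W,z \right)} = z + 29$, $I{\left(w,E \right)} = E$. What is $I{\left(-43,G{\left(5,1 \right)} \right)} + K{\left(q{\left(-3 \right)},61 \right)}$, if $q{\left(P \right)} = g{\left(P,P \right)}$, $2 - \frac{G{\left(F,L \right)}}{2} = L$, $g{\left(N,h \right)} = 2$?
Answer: $92$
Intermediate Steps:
$G{\left(F,L \right)} = 4 - 2 L$
$q{\left(P \right)} = 2$
$K{\left(W,z \right)} = 29 + z$
$I{\left(-43,G{\left(5,1 \right)} \right)} + K{\left(q{\left(-3 \right)},61 \right)} = \left(4 - 2\right) + \left(29 + 61\right) = \left(4 - 2\right) + 90 = 2 + 90 = 92$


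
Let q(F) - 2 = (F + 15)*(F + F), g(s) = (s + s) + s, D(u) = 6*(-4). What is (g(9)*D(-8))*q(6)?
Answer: -164592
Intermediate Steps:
D(u) = -24
g(s) = 3*s (g(s) = 2*s + s = 3*s)
q(F) = 2 + 2*F*(15 + F) (q(F) = 2 + (F + 15)*(F + F) = 2 + (15 + F)*(2*F) = 2 + 2*F*(15 + F))
(g(9)*D(-8))*q(6) = ((3*9)*(-24))*(2 + 2*6² + 30*6) = (27*(-24))*(2 + 2*36 + 180) = -648*(2 + 72 + 180) = -648*254 = -164592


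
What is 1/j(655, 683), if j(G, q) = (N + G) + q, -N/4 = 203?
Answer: 1/526 ≈ 0.0019011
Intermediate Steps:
N = -812 (N = -4*203 = -812)
j(G, q) = -812 + G + q (j(G, q) = (-812 + G) + q = -812 + G + q)
1/j(655, 683) = 1/(-812 + 655 + 683) = 1/526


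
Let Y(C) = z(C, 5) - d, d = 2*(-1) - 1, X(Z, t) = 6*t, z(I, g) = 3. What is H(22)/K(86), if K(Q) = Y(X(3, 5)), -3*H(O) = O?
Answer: -11/9 ≈ -1.2222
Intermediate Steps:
H(O) = -O/3
d = -3 (d = -2 - 1 = -3)
Y(C) = 6 (Y(C) = 3 - 1*(-3) = 3 + 3 = 6)
K(Q) = 6
H(22)/K(86) = -1/3*22/6 = -22/3*1/6 = -11/9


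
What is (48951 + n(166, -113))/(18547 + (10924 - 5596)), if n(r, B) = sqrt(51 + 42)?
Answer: 48951/23875 + sqrt(93)/23875 ≈ 2.0507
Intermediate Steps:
n(r, B) = sqrt(93)
(48951 + n(166, -113))/(18547 + (10924 - 5596)) = (48951 + sqrt(93))/(18547 + (10924 - 5596)) = (48951 + sqrt(93))/(18547 + 5328) = (48951 + sqrt(93))/23875 = (48951 + sqrt(93))*(1/23875) = 48951/23875 + sqrt(93)/23875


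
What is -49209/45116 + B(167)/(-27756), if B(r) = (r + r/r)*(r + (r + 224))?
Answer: -51807401/11594812 ≈ -4.4682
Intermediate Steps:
B(r) = (1 + r)*(224 + 2*r) (B(r) = (r + 1)*(r + (224 + r)) = (1 + r)*(224 + 2*r))
-49209/45116 + B(167)/(-27756) = -49209/45116 + (224 + 2*167² + 226*167)/(-27756) = -49209*1/45116 + (224 + 2*27889 + 37742)*(-1/27756) = -49209/45116 + (224 + 55778 + 37742)*(-1/27756) = -49209/45116 + 93744*(-1/27756) = -49209/45116 - 868/257 = -51807401/11594812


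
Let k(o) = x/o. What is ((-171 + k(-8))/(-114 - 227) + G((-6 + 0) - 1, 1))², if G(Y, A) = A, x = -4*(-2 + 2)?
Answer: 262144/116281 ≈ 2.2544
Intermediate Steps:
x = 0 (x = -4*0 = 0)
k(o) = 0 (k(o) = 0/o = 0)
((-171 + k(-8))/(-114 - 227) + G((-6 + 0) - 1, 1))² = ((-171 + 0)/(-114 - 227) + 1)² = (-171/(-341) + 1)² = (-171*(-1/341) + 1)² = (171/341 + 1)² = (512/341)² = 262144/116281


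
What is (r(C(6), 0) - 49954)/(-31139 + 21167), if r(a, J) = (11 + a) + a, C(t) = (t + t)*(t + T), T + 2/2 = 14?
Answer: 49487/9972 ≈ 4.9626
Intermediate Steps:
T = 13 (T = -1 + 14 = 13)
C(t) = 2*t*(13 + t) (C(t) = (t + t)*(t + 13) = (2*t)*(13 + t) = 2*t*(13 + t))
r(a, J) = 11 + 2*a
(r(C(6), 0) - 49954)/(-31139 + 21167) = ((11 + 2*(2*6*(13 + 6))) - 49954)/(-31139 + 21167) = ((11 + 2*(2*6*19)) - 49954)/(-9972) = ((11 + 2*228) - 49954)*(-1/9972) = ((11 + 456) - 49954)*(-1/9972) = (467 - 49954)*(-1/9972) = -49487*(-1/9972) = 49487/9972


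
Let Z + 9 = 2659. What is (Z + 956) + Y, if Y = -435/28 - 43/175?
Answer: 2513153/700 ≈ 3590.2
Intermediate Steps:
Z = 2650 (Z = -9 + 2659 = 2650)
Y = -11047/700 (Y = -435*1/28 - 43*1/175 = -435/28 - 43/175 = -11047/700 ≈ -15.781)
(Z + 956) + Y = (2650 + 956) - 11047/700 = 3606 - 11047/700 = 2513153/700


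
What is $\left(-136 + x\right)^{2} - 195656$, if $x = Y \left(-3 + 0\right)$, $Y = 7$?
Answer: $-171007$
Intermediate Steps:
$x = -21$ ($x = 7 \left(-3 + 0\right) = 7 \left(-3\right) = -21$)
$\left(-136 + x\right)^{2} - 195656 = \left(-136 - 21\right)^{2} - 195656 = \left(-157\right)^{2} - 195656 = 24649 - 195656 = -171007$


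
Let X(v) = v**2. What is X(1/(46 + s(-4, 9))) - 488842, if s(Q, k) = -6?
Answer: -782147199/1600 ≈ -4.8884e+5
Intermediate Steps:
X(1/(46 + s(-4, 9))) - 488842 = (1/(46 - 6))**2 - 488842 = (1/40)**2 - 488842 = 1/1600 - 488842 = -782147199/1600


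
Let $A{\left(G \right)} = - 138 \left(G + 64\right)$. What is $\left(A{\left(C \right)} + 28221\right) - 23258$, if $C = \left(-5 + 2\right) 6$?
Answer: $-1385$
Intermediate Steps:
$C = -18$ ($C = \left(-3\right) 6 = -18$)
$A{\left(G \right)} = -8832 - 138 G$ ($A{\left(G \right)} = - 138 \left(64 + G\right) = -8832 - 138 G$)
$\left(A{\left(C \right)} + 28221\right) - 23258 = \left(\left(-8832 - -2484\right) + 28221\right) - 23258 = \left(\left(-8832 + 2484\right) + 28221\right) - 23258 = \left(-6348 + 28221\right) - 23258 = 21873 - 23258 = -1385$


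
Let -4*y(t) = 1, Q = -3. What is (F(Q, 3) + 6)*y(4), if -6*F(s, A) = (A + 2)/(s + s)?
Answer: -221/144 ≈ -1.5347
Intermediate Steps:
y(t) = -¼ (y(t) = -¼*1 = -¼)
F(s, A) = -(2 + A)/(12*s) (F(s, A) = -(A + 2)/(6*(s + s)) = -(2 + A)/(6*(2*s)) = -(2 + A)*1/(2*s)/6 = -(2 + A)/(12*s))
(F(Q, 3) + 6)*y(4) = ((1/12)*(-2 - 1*3)/(-3) + 6)*(-¼) = ((1/12)*(-⅓)*(-2 - 3) + 6)*(-¼) = ((1/12)*(-⅓)*(-5) + 6)*(-¼) = (5/36 + 6)*(-¼) = (221/36)*(-¼) = -221/144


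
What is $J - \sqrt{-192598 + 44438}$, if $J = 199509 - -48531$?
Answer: $248040 - 8 i \sqrt{2315} \approx 2.4804 \cdot 10^{5} - 384.92 i$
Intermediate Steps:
$J = 248040$ ($J = 199509 + 48531 = 248040$)
$J - \sqrt{-192598 + 44438} = 248040 - \sqrt{-192598 + 44438} = 248040 - \sqrt{-148160} = 248040 - 8 i \sqrt{2315}$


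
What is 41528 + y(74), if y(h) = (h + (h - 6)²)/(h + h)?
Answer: 3075421/74 ≈ 41560.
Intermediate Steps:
y(h) = (h + (-6 + h)²)/(2*h) (y(h) = (h + (-6 + h)²)/((2*h)) = (h + (-6 + h)²)*(1/(2*h)) = (h + (-6 + h)²)/(2*h))
41528 + y(74) = 41528 + (½)*(74 + (-6 + 74)²)/74 = 41528 + (½)*(1/74)*(74 + 68²) = 41528 + (½)*(1/74)*(74 + 4624) = 41528 + (½)*(1/74)*4698 = 41528 + 2349/74 = 3075421/74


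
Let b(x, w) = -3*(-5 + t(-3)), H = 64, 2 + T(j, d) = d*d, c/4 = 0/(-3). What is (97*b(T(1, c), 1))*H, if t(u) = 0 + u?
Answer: 148992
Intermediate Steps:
c = 0 (c = 4*(0/(-3)) = 4*(0*(-⅓)) = 4*0 = 0)
T(j, d) = -2 + d² (T(j, d) = -2 + d*d = -2 + d²)
t(u) = u
b(x, w) = 24 (b(x, w) = -3*(-5 - 3) = -3*(-8) = 24)
(97*b(T(1, c), 1))*H = (97*24)*64 = 2328*64 = 148992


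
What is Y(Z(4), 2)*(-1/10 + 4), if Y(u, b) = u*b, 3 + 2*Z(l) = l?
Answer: 39/10 ≈ 3.9000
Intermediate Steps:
Z(l) = -3/2 + l/2
Y(u, b) = b*u
Y(Z(4), 2)*(-1/10 + 4) = (2*(-3/2 + (½)*4))*(-1/10 + 4) = (2*(-3/2 + 2))*(-1*⅒ + 4) = (2*(½))*(-⅒ + 4) = 1*(39/10) = 39/10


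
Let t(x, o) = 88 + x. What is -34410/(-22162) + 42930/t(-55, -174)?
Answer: 158758365/121891 ≈ 1302.5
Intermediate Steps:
-34410/(-22162) + 42930/t(-55, -174) = -34410/(-22162) + 42930/(88 - 55) = -34410*(-1/22162) + 42930/33 = 17205/11081 + 42930*(1/33) = 17205/11081 + 14310/11 = 158758365/121891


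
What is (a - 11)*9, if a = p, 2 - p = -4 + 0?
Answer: -45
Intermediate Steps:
p = 6 (p = 2 - (-4 + 0) = 2 - 1*(-4) = 2 + 4 = 6)
a = 6
(a - 11)*9 = (6 - 11)*9 = -5*9 = -45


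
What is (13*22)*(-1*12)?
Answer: -3432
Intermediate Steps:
(13*22)*(-1*12) = 286*(-12) = -3432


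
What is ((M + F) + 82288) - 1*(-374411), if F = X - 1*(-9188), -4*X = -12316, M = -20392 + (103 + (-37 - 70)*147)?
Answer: 432948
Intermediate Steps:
M = -36018 (M = -20392 + (103 - 107*147) = -20392 + (103 - 15729) = -20392 - 15626 = -36018)
X = 3079 (X = -¼*(-12316) = 3079)
F = 12267 (F = 3079 - 1*(-9188) = 3079 + 9188 = 12267)
((M + F) + 82288) - 1*(-374411) = ((-36018 + 12267) + 82288) - 1*(-374411) = (-23751 + 82288) + 374411 = 58537 + 374411 = 432948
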